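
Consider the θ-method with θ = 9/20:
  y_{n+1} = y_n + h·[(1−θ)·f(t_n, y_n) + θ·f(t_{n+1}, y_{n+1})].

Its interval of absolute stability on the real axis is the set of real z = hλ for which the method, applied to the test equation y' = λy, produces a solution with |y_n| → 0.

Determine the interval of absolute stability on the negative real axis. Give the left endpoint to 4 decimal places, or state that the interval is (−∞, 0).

Set f=λy, z=hλ:
  y_{n+1} = y_n + z·[11/20·y_n + 9/20·y_{n+1}] ⇒ (1 − 9/20z)y_{n+1} = (1 + 11/20z)y_n
  R(z) = (1 + 11/20z)/(1 − 9/20z).

Boundary: |R(x)|=1, x<0.
x=-1.4: |R|=0.1411
R=−1: 1+11/20x = −1+9/20x ⇒ -1/10x=2 ⇒ x=2/(-1/10)=-20.0000
Confirm numerically:
  x=-17.355: |R|=0.96998 <1
  x=-10.580: |R|=0.83649 <1
  x=-8.718: |R|=0.77084 <1
  x=-20.308: |R|=1.00304 >1
  x=-20.086: |R|=1.00086 >1
Interval (-20.0000, 0).

(-20.0000, 0).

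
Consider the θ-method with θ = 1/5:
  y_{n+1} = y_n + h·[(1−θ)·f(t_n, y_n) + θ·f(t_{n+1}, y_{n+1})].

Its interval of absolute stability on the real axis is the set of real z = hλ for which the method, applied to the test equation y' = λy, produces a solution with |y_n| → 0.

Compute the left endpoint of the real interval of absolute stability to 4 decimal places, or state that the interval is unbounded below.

left endpoint -3.3333.

With y'=λy (z=hλ):
  y_{n+1} = y_n + z·[4/5·y_n + 1/5·y_{n+1}] ⇒ (1 − 1/5z)y_{n+1} = (1 + 4/5z)y_n
  Hence R(z) = (1 + 4/5z)/(1 − 1/5z).

Need |R(x)|<1, x<0.
x=-0.87: |R|=0.2589
R=−1: 1+4/5x = −1+1/5x ⇒ -3/5x=2 ⇒ x=2/(-3/5)=-3.3333
Confirm numerically:
  x=-2.907: |R|=0.83824 <1
  x=-2.496: |R|=0.66489 <1
  x=-2.155: |R|=0.50594 <1
  x=-1.667: |R|=0.25019 <1
  x=-3.818: |R|=1.16489 >1
  x=-3.683: |R|=1.12081 >1
  x=-3.680: |R|=1.11982 >1
Interval (-3.3333, 0).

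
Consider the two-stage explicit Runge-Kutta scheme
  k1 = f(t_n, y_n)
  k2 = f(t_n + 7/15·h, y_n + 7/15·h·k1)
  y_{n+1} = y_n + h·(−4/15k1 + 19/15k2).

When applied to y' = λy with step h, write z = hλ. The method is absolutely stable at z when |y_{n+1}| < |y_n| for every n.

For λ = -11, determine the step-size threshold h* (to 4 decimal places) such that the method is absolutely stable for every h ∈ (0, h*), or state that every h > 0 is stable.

(-1.6917,0); λ=-11 ⇒ h* = (225/133)/11 = 0.1538.

With y'=λy (z=hλ):
  k1=λy_n ⇒ h·k1=z·y_n;  k2=λ(1+7/15z)y_n ⇒ h·k2=z(1+7/15z)y_n
  y_{n+1}/y_n = 1 − 4/15z + 19/15z(1+7/15z) = 1 + z + 133/225z²
  Hence R(z) = 1 + z + 133/225z².

Solve |R(x)|<1 on ℝ⁻.
x=-0.44: |R|=0.6744
R=1: x+133/225x²=0 ⇒ x=−225/133=-1.6917; min R=1−1/(4·133/225)=0.5771>−1
Confirm numerically:
  x=-1.473: |R|=0.80955 <1
  x=-1.059: |R|=0.60392 <1
  x=-1.014: |R|=0.59378 <1
  x=-0.717: |R|=0.58688 <1
  x=-2.204: |R|=1.66739 >1
  x=-2.089: |R|=1.49056 >1
  x=-1.786: |R|=1.09952 >1
Interval (-1.6917, 0).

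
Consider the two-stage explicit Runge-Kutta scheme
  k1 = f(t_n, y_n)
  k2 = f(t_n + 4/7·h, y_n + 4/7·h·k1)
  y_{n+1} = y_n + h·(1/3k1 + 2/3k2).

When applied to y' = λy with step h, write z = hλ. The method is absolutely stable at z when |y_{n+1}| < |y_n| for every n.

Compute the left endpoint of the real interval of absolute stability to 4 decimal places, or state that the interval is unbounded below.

On y'=λy, z=hλ:
  k1=λy_n ⇒ h·k1=z·y_n;  k2=λ(1+4/7z)y_n ⇒ h·k2=z(1+4/7z)y_n
  y_{n+1}/y_n = 1 + 1/3z + 2/3z(1+4/7z) = 1 + z + 8/21z²
  Hence R(z) = 1 + z + 8/21z².

Need |R(x)|<1, x<0.
x=-1.7: |R|=0.4010
R=1: x+8/21x²=0 ⇒ x=−21/8=-2.6250; min R=1−1/(4·8/21)=0.3438>−1
Confirm numerically:
  x=-2.314: |R|=0.72585 <1
  x=-2.271: |R|=0.69374 <1
  x=-1.879: |R|=0.46601 <1
  x=-3.075: |R|=1.52714 >1
  x=-2.732: |R|=1.11136 >1
Stable set (-2.6250, 0).

z* = -2.6250.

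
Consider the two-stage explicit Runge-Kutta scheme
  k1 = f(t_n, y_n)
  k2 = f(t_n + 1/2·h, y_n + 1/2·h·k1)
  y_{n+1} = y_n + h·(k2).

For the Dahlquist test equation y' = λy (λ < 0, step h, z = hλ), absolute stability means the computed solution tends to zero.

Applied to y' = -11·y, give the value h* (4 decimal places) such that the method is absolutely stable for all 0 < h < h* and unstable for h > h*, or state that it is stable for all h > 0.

Set f=λy, z=hλ:
  k1=λy_n ⇒ h·k1=z·y_n;  k2=λ(1+1/2z)y_n ⇒ h·k2=z(1+1/2z)y_n
  y_{n+1}/y_n = 1 + z(1+1/2z) = 1 + z + 1/2z²
  Hence R(z) = 1 + z + 1/2z².

Find x<0 with |R(x)|<1.
x=-0.42: |R|=0.6682
R=1: x+1/2x²=0 ⇒ x=−2=-2.0000; min R=1−1/(4·1/2)=0.5000>−1
Confirm numerically:
  x=-1.927: |R|=0.92966 <1
  x=-1.148: |R|=0.51095 <1
  x=-0.986: |R|=0.50010 <1
  x=-0.827: |R|=0.51496 <1
  x=-2.351: |R|=1.41260 >1
  x=-2.094: |R|=1.09842 >1
  x=-2.053: |R|=1.05440 >1
Interval (-2.0000, 0).

(-2.0000,0); λ=-11 ⇒ h* = (2)/11 = 0.1818.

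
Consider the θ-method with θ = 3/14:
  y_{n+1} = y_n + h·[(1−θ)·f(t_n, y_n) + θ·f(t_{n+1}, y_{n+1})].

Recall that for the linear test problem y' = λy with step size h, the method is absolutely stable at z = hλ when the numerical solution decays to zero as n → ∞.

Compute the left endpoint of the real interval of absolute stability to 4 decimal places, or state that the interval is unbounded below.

Test eqn y'=λy, z=hλ:
  y_{n+1} = y_n + z·[11/14·y_n + 3/14·y_{n+1}] ⇒ (1 − 3/14z)y_{n+1} = (1 + 11/14z)y_n
  R(z) = (1 + 11/14z)/(1 − 3/14z).

Solve |R(x)|<1 on ℝ⁻.
x=-0.7: |R|=0.3913
R=−1: 1+11/14x = −1+3/14x ⇒ -4/7x=2 ⇒ x=2/(-4/7)=-3.5000
Confirm numerically:
  x=-2.825: |R|=0.75973 <1
  x=-2.313: |R|=0.54649 <1
  x=-1.904: |R|=0.35227 <1
  x=-1.479: |R|=0.12307 <1
  x=-3.929: |R|=1.13309 >1
  x=-3.724: |R|=1.07119 >1
  x=-3.563: |R|=1.02041 >1
Stable set (-3.5000, 0).

z* = -3.5000.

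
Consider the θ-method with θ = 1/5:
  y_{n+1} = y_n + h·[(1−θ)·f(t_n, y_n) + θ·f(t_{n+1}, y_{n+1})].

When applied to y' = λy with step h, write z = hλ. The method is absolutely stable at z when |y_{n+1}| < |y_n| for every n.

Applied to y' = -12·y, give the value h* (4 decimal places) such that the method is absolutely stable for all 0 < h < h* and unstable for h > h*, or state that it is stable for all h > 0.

Test eqn y'=λy, z=hλ:
  y_{n+1} = y_n + z·[4/5·y_n + 1/5·y_{n+1}] ⇒ (1 − 1/5z)y_{n+1} = (1 + 4/5z)y_n
  Hence R(z) = (1 + 4/5z)/(1 − 1/5z).

Boundary: |R(x)|=1, x<0.
x=-1.18: |R|=0.0453
R=−1: 1+4/5x = −1+1/5x ⇒ -3/5x=2 ⇒ x=2/(-3/5)=-3.3333
Confirm numerically:
  x=-3.257: |R|=0.97227 <1
  x=-1.903: |R|=0.37839 <1
  x=-1.797: |R|=0.32191 <1
  x=-1.494: |R|=0.15029 <1
  x=-3.730: |R|=1.13631 >1
  x=-3.627: |R|=1.10212 >1
Interval (-3.3333, 0).

(-3.3333,0); λ=-12 ⇒ h* = (10/3)/12 = 0.2778.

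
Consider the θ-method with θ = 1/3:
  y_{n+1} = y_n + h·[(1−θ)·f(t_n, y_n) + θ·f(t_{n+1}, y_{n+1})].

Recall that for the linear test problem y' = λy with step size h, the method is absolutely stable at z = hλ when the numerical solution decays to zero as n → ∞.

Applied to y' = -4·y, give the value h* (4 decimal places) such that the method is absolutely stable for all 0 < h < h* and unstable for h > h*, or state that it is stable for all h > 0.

On y'=λy, z=hλ:
  y_{n+1} = y_n + z·[2/3·y_n + 1/3·y_{n+1}] ⇒ (1 − 1/3z)y_{n+1} = (1 + 2/3z)y_n
  R(z) = (1 + 2/3z)/(1 − 1/3z).

Boundary: |R(x)|=1, x<0.
x=-0.62: |R|=0.4862
R=−1: 1+2/3x = −1+1/3x ⇒ -1/3x=2 ⇒ x=2/(-1/3)=-6.0000
Confirm numerically:
  x=-5.965: |R|=0.99610 <1
  x=-5.039: |R|=0.88046 <1
  x=-3.413: |R|=0.59660 <1
  x=-6.514: |R|=1.05403 >1
  x=-6.414: |R|=1.04398 >1
Stable set (-6.0000, 0).

(-6.0000,0); λ=-4 ⇒ h* = (6)/4 = 1.5000.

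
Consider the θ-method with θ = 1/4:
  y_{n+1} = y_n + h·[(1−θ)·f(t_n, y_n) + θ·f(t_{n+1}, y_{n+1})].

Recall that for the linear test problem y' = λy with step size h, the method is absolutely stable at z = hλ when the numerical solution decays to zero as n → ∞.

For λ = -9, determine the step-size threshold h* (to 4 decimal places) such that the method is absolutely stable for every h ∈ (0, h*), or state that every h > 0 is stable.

(-4.0000,0); λ=-9 ⇒ h* = (4)/9 = 0.4444.

Set f=λy, z=hλ:
  y_{n+1} = y_n + z·[3/4·y_n + 1/4·y_{n+1}] ⇒ (1 − 1/4z)y_{n+1} = (1 + 3/4z)y_n
  R(z) = (1 + 3/4z)/(1 − 1/4z).

Boundary: |R(x)|=1, x<0.
x=-0.76: |R|=0.3613
R=−1: 1+3/4x = −1+1/4x ⇒ -1/2x=2 ⇒ x=2/(-1/2)=-4.0000
Confirm numerically:
  x=-3.486: |R|=0.86268 <1
  x=-2.246: |R|=0.43836 <1
  x=-2.090: |R|=0.37274 <1
  x=-1.605: |R|=0.14541 <1
  x=-4.191: |R|=1.04664 >1
  x=-4.036: |R|=1.00896 >1
Stable set (-4.0000, 0).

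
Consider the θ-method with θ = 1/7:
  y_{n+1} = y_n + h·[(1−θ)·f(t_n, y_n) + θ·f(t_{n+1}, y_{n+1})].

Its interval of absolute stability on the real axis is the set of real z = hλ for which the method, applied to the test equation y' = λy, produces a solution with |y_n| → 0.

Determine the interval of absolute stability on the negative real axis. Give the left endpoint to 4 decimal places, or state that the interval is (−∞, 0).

Set f=λy, z=hλ:
  y_{n+1} = y_n + z·[6/7·y_n + 1/7·y_{n+1}] ⇒ (1 − 1/7z)y_{n+1} = (1 + 6/7z)y_n
  so R(z) = (1 + 6/7z)/(1 − 1/7z).

Find x<0 with |R(x)|<1.
x=-1.33: |R|=0.1176
R=−1: 1+6/7x = −1+1/7x ⇒ -5/7x=2 ⇒ x=2/(-5/7)=-2.8000
Confirm numerically:
  x=-2.730: |R|=0.96403 <1
  x=-2.588: |R|=0.88945 <1
  x=-2.572: |R|=0.88090 <1
  x=-2.451: |R|=0.81536 <1
  x=-3.240: |R|=1.21484 >1
  x=-2.947: |R|=1.07389 >1
Stable set (-2.8000, 0).

z∈(-2.8000,0).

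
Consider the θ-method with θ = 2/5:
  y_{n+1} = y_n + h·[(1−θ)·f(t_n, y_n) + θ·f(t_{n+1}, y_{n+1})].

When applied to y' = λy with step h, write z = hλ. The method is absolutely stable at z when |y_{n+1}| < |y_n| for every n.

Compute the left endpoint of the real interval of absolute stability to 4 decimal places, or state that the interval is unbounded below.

left endpoint -10.0000.

Test eqn y'=λy, z=hλ:
  y_{n+1} = y_n + z·[3/5·y_n + 2/5·y_{n+1}] ⇒ (1 − 2/5z)y_{n+1} = (1 + 3/5z)y_n
  ⇒ R(z) = (1 + 3/5z)/(1 − 2/5z).

Need |R(x)|<1, x<0.
x=-1.55: |R|=0.0432
R=−1: 1+3/5x = −1+2/5x ⇒ -1/5x=2 ⇒ x=2/(-1/5)=-10.0000
Confirm numerically:
  x=-9.373: |R|=0.97360 <1
  x=-9.016: |R|=0.95728 <1
  x=-8.288: |R|=0.92065 <1
  x=-4.111: |R|=0.55461 <1
  x=-10.403: |R|=1.01562 >1
  x=-10.198: |R|=1.00780 >1
Interval (-10.0000, 0).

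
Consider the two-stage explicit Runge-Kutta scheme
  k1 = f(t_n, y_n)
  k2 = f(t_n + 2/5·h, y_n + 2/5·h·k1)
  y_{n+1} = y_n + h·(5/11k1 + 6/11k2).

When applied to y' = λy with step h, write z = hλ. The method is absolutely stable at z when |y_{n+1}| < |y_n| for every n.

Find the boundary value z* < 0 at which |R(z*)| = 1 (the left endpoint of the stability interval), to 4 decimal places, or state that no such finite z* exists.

z* = -4.5833.

On y'=λy, z=hλ:
  k1=λy_n ⇒ h·k1=z·y_n;  k2=λ(1+2/5z)y_n ⇒ h·k2=z(1+2/5z)y_n
  y_{n+1}/y_n = 1 + 5/11z + 6/11z(1+2/5z) = 1 + z + 12/55z²
  R(z) = 1 + z + 12/55z².

Need |R(x)|<1, x<0.
x=-0.75: |R|=0.3727
R=1: x+12/55x²=0 ⇒ x=−55/12=-4.5833; min R=1−1/(4·12/55)=-0.1458>−1
Confirm numerically:
  x=-4.030: |R|=0.51347 <1
  x=-3.529: |R|=0.18820 <1
  x=-3.374: |R|=0.10975 <1
  x=-1.906: |R|=0.11338 <1
  x=-5.138: |R|=1.62179 >1
  x=-5.071: |R|=1.53955 >1
So |R|<1 on (-4.5833, 0).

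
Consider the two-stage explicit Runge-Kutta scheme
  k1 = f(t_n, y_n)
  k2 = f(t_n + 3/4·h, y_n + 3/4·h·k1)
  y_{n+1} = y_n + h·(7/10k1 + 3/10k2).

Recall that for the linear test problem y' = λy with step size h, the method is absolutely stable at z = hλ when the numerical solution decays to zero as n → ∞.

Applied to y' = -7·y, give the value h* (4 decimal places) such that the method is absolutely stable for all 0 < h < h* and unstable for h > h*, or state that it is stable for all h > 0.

On y'=λy, z=hλ:
  k1=λy_n ⇒ h·k1=z·y_n;  k2=λ(1+3/4z)y_n ⇒ h·k2=z(1+3/4z)y_n
  y_{n+1}/y_n = 1 + 7/10z + 3/10z(1+3/4z) = 1 + z + 9/40z²
  R(z) = 1 + z + 9/40z².

Find x<0 with |R(x)|<1.
x=-0.44: |R|=0.6036
R=1: x+9/40x²=0 ⇒ x=−40/9=-4.4444; min R=1−1/(4·9/40)=-0.1111>−1
Confirm numerically:
  x=-3.119: |R|=0.06984 <1
  x=-2.076: |R|=0.10630 <1
  x=-1.961: |R|=0.09576 <1
  x=-4.835: |R|=1.42488 >1
  x=-4.791: |R|=1.37358 >1
Stable set (-4.4444, 0).

(-4.4444,0); λ=-7 ⇒ h* = (40/9)/7 = 0.6349.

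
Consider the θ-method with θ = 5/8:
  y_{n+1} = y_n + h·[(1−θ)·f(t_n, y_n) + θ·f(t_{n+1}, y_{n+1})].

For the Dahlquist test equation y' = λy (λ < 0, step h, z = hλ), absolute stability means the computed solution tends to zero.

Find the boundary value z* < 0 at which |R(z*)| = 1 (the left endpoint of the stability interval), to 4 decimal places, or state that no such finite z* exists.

Set f=λy, z=hλ:
  y_{n+1} = y_n + z·[3/8·y_n + 5/8·y_{n+1}] ⇒ (1 − 5/8z)y_{n+1} = (1 + 3/8z)y_n
  so R(z) = (1 + 3/8z)/(1 − 5/8z).

Find x<0 with |R(x)|<1.
x=-1.65: |R|=0.1877
x=-2: |R|=0.1111
x=-10: |R|=0.3793
x=-100: |R|=0.5748
θ=5/8≥1/2 ⇒ |1+3/8x|<|1−5/8x| ∀x<0 ⇒ interval (−∞,0).

unbounded; (−∞, 0).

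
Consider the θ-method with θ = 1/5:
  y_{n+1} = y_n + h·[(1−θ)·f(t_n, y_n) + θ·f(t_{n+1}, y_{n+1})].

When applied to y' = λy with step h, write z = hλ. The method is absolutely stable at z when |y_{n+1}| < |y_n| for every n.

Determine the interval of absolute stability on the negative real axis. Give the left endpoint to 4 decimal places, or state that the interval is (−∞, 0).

Test eqn y'=λy, z=hλ:
  y_{n+1} = y_n + z·[4/5·y_n + 1/5·y_{n+1}] ⇒ (1 − 1/5z)y_{n+1} = (1 + 4/5z)y_n
  ⇒ R(z) = (1 + 4/5z)/(1 − 1/5z).

Need |R(x)|<1, x<0.
x=-1.71: |R|=0.2742
R=−1: 1+4/5x = −1+1/5x ⇒ -3/5x=2 ⇒ x=2/(-3/5)=-3.3333
Confirm numerically:
  x=-3.087: |R|=0.90862 <1
  x=-1.717: |R|=0.27810 <1
  x=-1.366: |R|=0.07289 <1
  x=-3.674: |R|=1.11782 >1
  x=-3.543: |R|=1.07363 >1
So |R|<1 on (-3.3333, 0).

z∈(-3.3333,0).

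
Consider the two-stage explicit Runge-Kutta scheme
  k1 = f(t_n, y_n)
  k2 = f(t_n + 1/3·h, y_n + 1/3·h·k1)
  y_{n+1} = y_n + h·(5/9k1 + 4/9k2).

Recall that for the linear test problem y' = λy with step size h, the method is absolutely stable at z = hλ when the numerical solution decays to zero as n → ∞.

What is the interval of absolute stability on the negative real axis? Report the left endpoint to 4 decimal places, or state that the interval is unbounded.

z∈(-6.7500,0).

Set f=λy, z=hλ:
  k1=λy_n ⇒ h·k1=z·y_n;  k2=λ(1+1/3z)y_n ⇒ h·k2=z(1+1/3z)y_n
  y_{n+1}/y_n = 1 + 5/9z + 4/9z(1+1/3z) = 1 + z + 4/27z²
  R(z) = 1 + z + 4/27z².

Solve |R(x)|<1 on ℝ⁻.
x=-1.01: |R|=0.1411
R=1: x+4/27x²=0 ⇒ x=−27/4=-6.7500; min R=1−1/(4·4/27)=-0.6875>−1
Confirm numerically:
  x=-5.437: |R|=0.05760 <1
  x=-3.143: |R|=0.67953 <1
  x=-2.735: |R|=0.62682 <1
  x=-7.306: |R|=1.60180 >1
  x=-6.843: |R|=1.09428 >1
  x=-6.814: |R|=1.06461 >1
So |R|<1 on (-6.7500, 0).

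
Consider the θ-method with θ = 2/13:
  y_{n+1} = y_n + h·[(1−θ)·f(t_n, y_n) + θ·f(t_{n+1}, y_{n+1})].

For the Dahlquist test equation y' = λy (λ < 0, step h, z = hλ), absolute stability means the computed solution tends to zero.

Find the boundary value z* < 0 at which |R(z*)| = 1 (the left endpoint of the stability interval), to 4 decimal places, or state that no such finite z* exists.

Set f=λy, z=hλ:
  y_{n+1} = y_n + z·[11/13·y_n + 2/13·y_{n+1}] ⇒ (1 − 2/13z)y_{n+1} = (1 + 11/13z)y_n
  ⇒ R(z) = (1 + 11/13z)/(1 − 2/13z).

Boundary: |R(x)|=1, x<0.
x=-1.06: |R|=0.0886
R=−1: 1+11/13x = −1+2/13x ⇒ -9/13x=2 ⇒ x=2/(-9/13)=-2.8889
Confirm numerically:
  x=-1.905: |R|=0.47323 <1
  x=-1.514: |R|=0.22798 <1
  x=-1.327: |R|=0.10202 <1
  x=-3.273: |R|=1.17686 >1
  x=-3.027: |R|=1.06524 >1
Stable set (-2.8889, 0).

z* = -2.8889.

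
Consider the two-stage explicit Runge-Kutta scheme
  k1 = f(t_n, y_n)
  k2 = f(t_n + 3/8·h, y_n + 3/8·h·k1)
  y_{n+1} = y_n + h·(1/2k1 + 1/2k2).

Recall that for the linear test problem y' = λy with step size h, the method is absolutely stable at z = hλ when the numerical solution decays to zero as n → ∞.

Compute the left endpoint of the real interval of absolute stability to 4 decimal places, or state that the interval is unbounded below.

Set f=λy, z=hλ:
  k1=λy_n ⇒ h·k1=z·y_n;  k2=λ(1+3/8z)y_n ⇒ h·k2=z(1+3/8z)y_n
  y_{n+1}/y_n = 1 + 1/2z + 1/2z(1+3/8z) = 1 + z + 3/16z²
  Hence R(z) = 1 + z + 3/16z².

Solve |R(x)|<1 on ℝ⁻.
x=-1.26: |R|=0.0377
R=1: x+3/16x²=0 ⇒ x=−16/3=-5.3333; min R=1−1/(4·3/16)=-0.3333>−1
Confirm numerically:
  x=-4.487: |R|=0.28797 <1
  x=-3.195: |R|=0.28100 <1
  x=-2.578: |R|=0.33186 <1
  x=-2.328: |R|=0.31183 <1
  x=-5.829: |R|=1.54173 >1
  x=-5.573: |R|=1.25044 >1
  x=-5.355: |R|=1.02175 >1
Interval (-5.3333, 0).

left endpoint -5.3333.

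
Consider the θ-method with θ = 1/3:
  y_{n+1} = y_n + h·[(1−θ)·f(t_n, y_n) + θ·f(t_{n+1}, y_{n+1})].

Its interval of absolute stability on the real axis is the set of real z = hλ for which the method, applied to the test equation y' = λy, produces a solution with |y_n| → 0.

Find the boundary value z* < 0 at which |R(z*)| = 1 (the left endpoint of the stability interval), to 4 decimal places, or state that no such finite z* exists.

left endpoint -6.0000.

Set f=λy, z=hλ:
  y_{n+1} = y_n + z·[2/3·y_n + 1/3·y_{n+1}] ⇒ (1 − 1/3z)y_{n+1} = (1 + 2/3z)y_n
  Hence R(z) = (1 + 2/3z)/(1 − 1/3z).

Boundary: |R(x)|=1, x<0.
x=-1.18: |R|=0.1531
R=−1: 1+2/3x = −1+1/3x ⇒ -1/3x=2 ⇒ x=2/(-1/3)=-6.0000
Confirm numerically:
  x=-4.834: |R|=0.85116 <1
  x=-3.803: |R|=0.67705 <1
  x=-3.688: |R|=0.65431 <1
  x=-2.836: |R|=0.45785 <1
  x=-6.403: |R|=1.04286 >1
  x=-6.149: |R|=1.01629 >1
  x=-6.111: |R|=1.01218 >1
So |R|<1 on (-6.0000, 0).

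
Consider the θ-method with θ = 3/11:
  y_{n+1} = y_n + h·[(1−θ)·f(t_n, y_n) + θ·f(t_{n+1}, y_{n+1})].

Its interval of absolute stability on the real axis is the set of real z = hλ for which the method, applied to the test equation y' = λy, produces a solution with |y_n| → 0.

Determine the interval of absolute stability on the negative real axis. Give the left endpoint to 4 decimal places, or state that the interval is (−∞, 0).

With y'=λy (z=hλ):
  y_{n+1} = y_n + z·[8/11·y_n + 3/11·y_{n+1}] ⇒ (1 − 3/11z)y_{n+1} = (1 + 8/11z)y_n
  Hence R(z) = (1 + 8/11z)/(1 − 3/11z).

Need |R(x)|<1, x<0.
x=-0.52: |R|=0.5446
R=−1: 1+8/11x = −1+3/11x ⇒ -5/11x=2 ⇒ x=2/(-5/11)=-4.4000
Confirm numerically:
  x=-3.531: |R|=0.79878 <1
  x=-3.173: |R|=0.70101 <1
  x=-3.017: |R|=0.65513 <1
  x=-1.830: |R|=0.22074 <1
  x=-4.875: |R|=1.09268 >1
  x=-4.592: |R|=1.03875 >1
Stable set (-4.4000, 0).

z∈(-4.4000,0).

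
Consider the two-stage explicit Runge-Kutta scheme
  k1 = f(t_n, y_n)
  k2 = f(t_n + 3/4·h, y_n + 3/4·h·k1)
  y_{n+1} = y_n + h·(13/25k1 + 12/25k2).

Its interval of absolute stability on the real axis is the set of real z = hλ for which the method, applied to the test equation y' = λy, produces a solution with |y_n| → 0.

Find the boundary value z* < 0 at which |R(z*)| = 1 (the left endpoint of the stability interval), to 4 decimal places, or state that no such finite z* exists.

Test eqn y'=λy, z=hλ:
  k1=λy_n ⇒ h·k1=z·y_n;  k2=λ(1+3/4z)y_n ⇒ h·k2=z(1+3/4z)y_n
  y_{n+1}/y_n = 1 + 13/25z + 12/25z(1+3/4z) = 1 + z + 9/25z²
  so R(z) = 1 + z + 9/25z².

Solve |R(x)|<1 on ℝ⁻.
x=-0.55: |R|=0.5589
R=1: x+9/25x²=0 ⇒ x=−25/9=-2.7778; min R=1−1/(4·9/25)=0.3056>−1
Confirm numerically:
  x=-2.601: |R|=0.83447 <1
  x=-2.107: |R|=0.49120 <1
  x=-1.958: |R|=0.42216 <1
  x=-1.202: |R|=0.31813 <1
  x=-3.268: |R|=1.57674 >1
  x=-3.247: |R|=1.54848 >1
Interval (-2.7778, 0).

z* = -2.7778.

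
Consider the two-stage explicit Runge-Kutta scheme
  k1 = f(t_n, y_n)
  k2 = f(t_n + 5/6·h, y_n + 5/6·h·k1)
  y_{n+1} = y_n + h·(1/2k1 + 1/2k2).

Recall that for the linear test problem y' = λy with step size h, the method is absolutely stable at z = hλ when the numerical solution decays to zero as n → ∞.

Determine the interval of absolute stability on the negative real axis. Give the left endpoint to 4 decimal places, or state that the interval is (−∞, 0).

With y'=λy (z=hλ):
  k1=λy_n ⇒ h·k1=z·y_n;  k2=λ(1+5/6z)y_n ⇒ h·k2=z(1+5/6z)y_n
  y_{n+1}/y_n = 1 + 1/2z + 1/2z(1+5/6z) = 1 + z + 5/12z²
  R(z) = 1 + z + 5/12z².

Solve |R(x)|<1 on ℝ⁻.
x=-0.4: |R|=0.6667
R=1: x+5/12x²=0 ⇒ x=−12/5=-2.4000; min R=1−1/(4·5/12)=0.4000>−1
Confirm numerically:
  x=-2.277: |R|=0.88330 <1
  x=-2.228: |R|=0.84033 <1
  x=-1.758: |R|=0.52974 <1
  x=-1.285: |R|=0.40301 <1
  x=-2.805: |R|=1.47334 >1
  x=-2.600: |R|=1.21667 >1
Stable set (-2.4000, 0).

(-2.4000, 0).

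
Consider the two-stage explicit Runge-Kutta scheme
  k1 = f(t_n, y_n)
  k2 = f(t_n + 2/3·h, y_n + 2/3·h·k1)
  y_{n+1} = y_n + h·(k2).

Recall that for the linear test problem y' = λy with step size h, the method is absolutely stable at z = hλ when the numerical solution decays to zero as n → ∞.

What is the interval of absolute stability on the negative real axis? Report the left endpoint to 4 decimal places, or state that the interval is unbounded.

z∈(-1.5000,0).

On y'=λy, z=hλ:
  k1=λy_n ⇒ h·k1=z·y_n;  k2=λ(1+2/3z)y_n ⇒ h·k2=z(1+2/3z)y_n
  y_{n+1}/y_n = 1 + z(1+2/3z) = 1 + z + 2/3z²
  Hence R(z) = 1 + z + 2/3z².

Solve |R(x)|<1 on ℝ⁻.
x=-0.89: |R|=0.6381
R=1: x+2/3x²=0 ⇒ x=−3/2=-1.5000; min R=1−1/(4·2/3)=0.6250>−1
Confirm numerically:
  x=-1.271: |R|=0.80596 <1
  x=-1.168: |R|=0.74148 <1
  x=-0.977: |R|=0.65935 <1
  x=-0.726: |R|=0.62538 <1
  x=-1.965: |R|=1.60915 >1
  x=-1.522: |R|=1.02232 >1
So |R|<1 on (-1.5000, 0).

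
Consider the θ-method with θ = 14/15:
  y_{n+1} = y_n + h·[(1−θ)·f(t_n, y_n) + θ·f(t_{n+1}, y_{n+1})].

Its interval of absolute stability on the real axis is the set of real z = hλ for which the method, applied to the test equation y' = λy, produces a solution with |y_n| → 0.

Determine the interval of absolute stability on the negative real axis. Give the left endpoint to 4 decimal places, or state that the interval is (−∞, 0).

Set f=λy, z=hλ:
  y_{n+1} = y_n + z·[1/15·y_n + 14/15·y_{n+1}] ⇒ (1 − 14/15z)y_{n+1} = (1 + 1/15z)y_n
  so R(z) = (1 + 1/15z)/(1 − 14/15z).

Boundary: |R(x)|=1, x<0.
x=-1.2: |R|=0.4340
x=-2: |R|=0.3023
x=-10: |R|=0.0323
x=-100: |R|=0.0601
θ=14/15≥1/2 ⇒ |1+1/15x|<|1−14/15x| ∀x<0 ⇒ stable on all of ℝ⁻.

interval (−∞, 0).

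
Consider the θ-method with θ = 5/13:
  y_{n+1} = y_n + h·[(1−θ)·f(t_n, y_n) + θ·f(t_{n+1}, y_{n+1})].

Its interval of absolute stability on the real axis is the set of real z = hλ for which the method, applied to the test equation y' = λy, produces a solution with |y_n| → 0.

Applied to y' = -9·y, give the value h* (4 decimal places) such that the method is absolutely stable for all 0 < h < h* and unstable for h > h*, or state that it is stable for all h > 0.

(-8.6667,0); λ=-9 ⇒ h* = (26/3)/9 = 0.9630.

Set f=λy, z=hλ:
  y_{n+1} = y_n + z·[8/13·y_n + 5/13·y_{n+1}] ⇒ (1 − 5/13z)y_{n+1} = (1 + 8/13z)y_n
  so R(z) = (1 + 8/13z)/(1 − 5/13z).

Need |R(x)|<1, x<0.
x=-0.99: |R|=0.2830
R=−1: 1+8/13x = −1+5/13x ⇒ -3/13x=2 ⇒ x=2/(-3/13)=-8.6667
Confirm numerically:
  x=-8.573: |R|=0.99497 <1
  x=-6.480: |R|=0.85551 <1
  x=-6.323: |R|=0.84241 <1
  x=-9.125: |R|=1.02345 >1
  x=-9.041: |R|=1.01929 >1
  x=-8.695: |R|=1.00151 >1
Stable set (-8.6667, 0).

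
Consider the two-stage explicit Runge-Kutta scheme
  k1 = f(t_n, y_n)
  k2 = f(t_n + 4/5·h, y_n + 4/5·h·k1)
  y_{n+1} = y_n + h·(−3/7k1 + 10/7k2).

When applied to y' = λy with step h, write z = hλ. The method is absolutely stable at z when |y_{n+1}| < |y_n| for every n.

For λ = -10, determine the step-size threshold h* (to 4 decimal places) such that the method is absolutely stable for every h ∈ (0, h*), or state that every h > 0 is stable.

(-0.8750,0); λ=-10 ⇒ h* = (7/8)/10 = 0.0875.

On y'=λy, z=hλ:
  k1=λy_n ⇒ h·k1=z·y_n;  k2=λ(1+4/5z)y_n ⇒ h·k2=z(1+4/5z)y_n
  y_{n+1}/y_n = 1 − 3/7z + 10/7z(1+4/5z) = 1 + z + 8/7z²
  so R(z) = 1 + z + 8/7z².

Need |R(x)|<1, x<0.
x=-1.01: |R|=1.1558
R=1: x+8/7x²=0 ⇒ x=−7/8=-0.8750; min R=1−1/(4·8/7)=0.7812>−1
Confirm numerically:
  x=-0.833: |R|=0.96002 <1
  x=-0.668: |R|=0.84197 <1
  x=-0.622: |R|=0.82015 <1
  x=-1.286: |R|=1.60405 >1
  x=-1.078: |R|=1.25010 >1
  x=-1.029: |R|=1.18110 >1
Stable set (-0.8750, 0).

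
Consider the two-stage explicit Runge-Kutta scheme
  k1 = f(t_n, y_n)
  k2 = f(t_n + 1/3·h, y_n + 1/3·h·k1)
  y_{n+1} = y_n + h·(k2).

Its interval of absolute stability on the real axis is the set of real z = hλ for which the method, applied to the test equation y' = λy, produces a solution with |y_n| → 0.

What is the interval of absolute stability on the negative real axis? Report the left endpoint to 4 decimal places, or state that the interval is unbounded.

Test eqn y'=λy, z=hλ:
  k1=λy_n ⇒ h·k1=z·y_n;  k2=λ(1+1/3z)y_n ⇒ h·k2=z(1+1/3z)y_n
  y_{n+1}/y_n = 1 + z(1+1/3z) = 1 + z + 1/3z²
  R(z) = 1 + z + 1/3z².

Solve |R(x)|<1 on ℝ⁻.
x=-1.44: |R|=0.2512
R=1: x+1/3x²=0 ⇒ x=−3=-3.0000; min R=1−1/(4·1/3)=0.2500>−1
Confirm numerically:
  x=-1.833: |R|=0.28696 <1
  x=-1.532: |R|=0.25034 <1
  x=-1.458: |R|=0.25059 <1
  x=-1.315: |R|=0.26141 <1
  x=-3.571: |R|=1.67968 >1
  x=-3.342: |R|=1.38099 >1
  x=-3.150: |R|=1.15750 >1
So |R|<1 on (-3.0000, 0).

(-3.0000, 0).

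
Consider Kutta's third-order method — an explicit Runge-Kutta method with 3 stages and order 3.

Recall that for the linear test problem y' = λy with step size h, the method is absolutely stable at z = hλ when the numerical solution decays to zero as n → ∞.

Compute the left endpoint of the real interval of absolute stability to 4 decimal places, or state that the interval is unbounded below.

z* = -2.5127.

Test eqn y'=λy, z=hλ:
  order 3, 3-stage ⇒ R(z)=1+z+z^2/2+z^3/6
  (e.g. R(-1.16)=0.25265, |R|=0.25265)

Find x<0 with |R(x)|<1.
x=-1.16: |R|=0.2527
|R(-2.69)|=1.3161 |R(-1.22)|=0.2216 |R(-0.85)|=0.4089
Bisect:
  x_lo=-2.9516 |R|=1.8813  x_hi=-0.2984 |R|=0.7417
  mid=-1.62498 |R|=0.01984 →hi
  mid=-2.28828 |R|=0.66716 →hi
  mid=-2.61993 |R|=1.18513 →lo
  mid=-2.45411 |R|=0.90615 →hi
  mid=-2.53702 |R|=1.04036 →lo
  mid=-2.49556 |R|=0.97197 →hi
  mid=-2.51629 |R|=1.00584 →lo
  mid=-2.50593 |R|=0.98882 →hi
  ...
  [-2.51289,-2.51273] ⇒ x*=-2.5127
Interval (-2.5127, 0).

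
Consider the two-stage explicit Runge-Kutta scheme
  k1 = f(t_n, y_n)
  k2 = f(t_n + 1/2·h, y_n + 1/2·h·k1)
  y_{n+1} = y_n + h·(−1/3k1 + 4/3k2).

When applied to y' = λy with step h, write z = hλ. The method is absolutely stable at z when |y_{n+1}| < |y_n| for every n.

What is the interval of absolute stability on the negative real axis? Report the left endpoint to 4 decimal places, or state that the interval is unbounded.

On y'=λy, z=hλ:
  k1=λy_n ⇒ h·k1=z·y_n;  k2=λ(1+1/2z)y_n ⇒ h·k2=z(1+1/2z)y_n
  y_{n+1}/y_n = 1 − 1/3z + 4/3z(1+1/2z) = 1 + z + 2/3z²
  ⇒ R(z) = 1 + z + 2/3z².

Boundary: |R(x)|=1, x<0.
x=-1.72: |R|=1.2523
R=1: x+2/3x²=0 ⇒ x=−3/2=-1.5000; min R=1−1/(4·2/3)=0.6250>−1
Confirm numerically:
  x=-1.361: |R|=0.87388 <1
  x=-1.084: |R|=0.69937 <1
  x=-1.027: |R|=0.67615 <1
  x=-1.869: |R|=1.45977 >1
  x=-1.615: |R|=1.12382 >1
So |R|<1 on (-1.5000, 0).

(-1.5000, 0).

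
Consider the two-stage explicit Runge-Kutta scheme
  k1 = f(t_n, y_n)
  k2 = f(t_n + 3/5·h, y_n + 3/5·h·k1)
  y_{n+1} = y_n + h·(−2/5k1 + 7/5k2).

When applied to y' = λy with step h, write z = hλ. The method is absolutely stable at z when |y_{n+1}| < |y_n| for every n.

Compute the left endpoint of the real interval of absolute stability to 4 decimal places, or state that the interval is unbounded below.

On y'=λy, z=hλ:
  k1=λy_n ⇒ h·k1=z·y_n;  k2=λ(1+3/5z)y_n ⇒ h·k2=z(1+3/5z)y_n
  y_{n+1}/y_n = 1 − 2/5z + 7/5z(1+3/5z) = 1 + z + 21/25z²
  R(z) = 1 + z + 21/25z².

Find x<0 with |R(x)|<1.
x=-1.27: |R|=1.0848
R=1: x+21/25x²=0 ⇒ x=−25/21=-1.1905; min R=1−1/(4·21/25)=0.7024>−1
Confirm numerically:
  x=-1.110: |R|=0.92496 <1
  x=-0.743: |R|=0.72072 <1
  x=-0.597: |R|=0.70238 <1
  x=-0.483: |R|=0.71296 <1
  x=-1.785: |R|=1.89143 >1
  x=-1.756: |R|=1.83417 >1
  x=-1.733: |R|=1.78976 >1
So |R|<1 on (-1.1905, 0).

z* = -1.1905.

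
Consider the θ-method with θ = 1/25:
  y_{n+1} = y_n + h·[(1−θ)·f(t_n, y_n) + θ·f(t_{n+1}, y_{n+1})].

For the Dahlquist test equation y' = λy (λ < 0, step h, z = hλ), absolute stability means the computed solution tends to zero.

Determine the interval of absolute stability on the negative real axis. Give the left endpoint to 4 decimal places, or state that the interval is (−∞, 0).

Set f=λy, z=hλ:
  y_{n+1} = y_n + z·[24/25·y_n + 1/25·y_{n+1}] ⇒ (1 − 1/25z)y_{n+1} = (1 + 24/25z)y_n
  ⇒ R(z) = (1 + 24/25z)/(1 − 1/25z).

Solve |R(x)|<1 on ℝ⁻.
x=-0.77: |R|=0.2530
R=−1: 1+24/25x = −1+1/25x ⇒ -23/25x=2 ⇒ x=2/(-23/25)=-2.1739
Confirm numerically:
  x=-1.912: |R|=0.77616 <1
  x=-1.487: |R|=0.40352 <1
  x=-1.431: |R|=0.35352 <1
  x=-1.364: |R|=0.29343 <1
  x=-2.612: |R|=1.36491 >1
  x=-2.565: |R|=1.32632 >1
  x=-2.277: |R|=1.08692 >1
Stable set (-2.1739, 0).

z∈(-2.1739,0).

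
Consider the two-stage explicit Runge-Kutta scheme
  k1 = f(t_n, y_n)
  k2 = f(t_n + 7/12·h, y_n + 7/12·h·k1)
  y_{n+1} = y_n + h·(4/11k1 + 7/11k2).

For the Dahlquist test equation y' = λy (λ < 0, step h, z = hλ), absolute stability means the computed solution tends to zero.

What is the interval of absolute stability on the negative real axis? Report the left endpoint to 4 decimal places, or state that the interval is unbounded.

(-2.6939, 0).

On y'=λy, z=hλ:
  k1=λy_n ⇒ h·k1=z·y_n;  k2=λ(1+7/12z)y_n ⇒ h·k2=z(1+7/12z)y_n
  y_{n+1}/y_n = 1 + 4/11z + 7/11z(1+7/12z) = 1 + z + 49/132z²
  so R(z) = 1 + z + 49/132z².

Solve |R(x)|<1 on ℝ⁻.
x=-1.68: |R|=0.3677
R=1: x+49/132x²=0 ⇒ x=−132/49=-2.6939; min R=1−1/(4·49/132)=0.3265>−1
Confirm numerically:
  x=-2.150: |R|=0.56593 <1
  x=-2.090: |R|=0.53149 <1
  x=-1.661: |R|=0.36314 <1
  x=-2.835: |R|=1.14852 >1
  x=-2.785: |R|=1.09420 >1
Stable set (-2.6939, 0).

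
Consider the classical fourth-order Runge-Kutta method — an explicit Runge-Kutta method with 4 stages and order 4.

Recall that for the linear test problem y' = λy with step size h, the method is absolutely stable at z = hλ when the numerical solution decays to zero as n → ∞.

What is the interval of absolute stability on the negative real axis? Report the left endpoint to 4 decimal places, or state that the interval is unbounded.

z∈(-2.7853,0).

With y'=λy (z=hλ):
  order 4, 4-stage ⇒ R(z)=1+z+z^2/2+z^3/6+z^4/24
  (e.g. R(-1.4)=0.28273, |R|=0.28273)

Find x<0 with |R(x)|<1.
x=-1.4: |R|=0.2827
|R(-3.08)|=1.5432 |R(-2.9)|=1.1872 |R(-2.45)|=0.6015
Bisect:
  x_lo=-3.4843 |R|=2.6770  x_hi=-0.0924 |R|=0.9117
  mid=-1.78837 |R|=0.28369 →hi
  mid=-2.63634 |R|=0.79769 →hi
  mid=-3.06032 |R|=1.50027 →lo
  mid=-2.84833 |R|=1.09927 →lo
  mid=-2.74233 |R|=0.93714 →hi
  mid=-2.79533 |R|=1.01524 →lo
  mid=-2.76883 |R|=0.97547 →hi
  mid=-2.78208 |R|=0.99517 →hi
  ...
  [-2.78540,-2.78519] ⇒ x*=-2.7853
Stable set (-2.7853, 0).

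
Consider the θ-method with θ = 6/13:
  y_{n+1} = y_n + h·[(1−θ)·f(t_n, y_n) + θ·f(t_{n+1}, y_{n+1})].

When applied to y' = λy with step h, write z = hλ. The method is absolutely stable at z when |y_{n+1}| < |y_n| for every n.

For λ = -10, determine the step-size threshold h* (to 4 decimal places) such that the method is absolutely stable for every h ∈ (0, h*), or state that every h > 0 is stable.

Set f=λy, z=hλ:
  y_{n+1} = y_n + z·[7/13·y_n + 6/13·y_{n+1}] ⇒ (1 − 6/13z)y_{n+1} = (1 + 7/13z)y_n
  Hence R(z) = (1 + 7/13z)/(1 − 6/13z).

Need |R(x)|<1, x<0.
x=-0.51: |R|=0.5872
R=−1: 1+7/13x = −1+6/13x ⇒ -1/13x=2 ⇒ x=2/(-1/13)=-26.0000
Confirm numerically:
  x=-22.797: |R|=0.97862 <1
  x=-18.196: |R|=0.93612 <1
  x=-16.478: |R|=0.91488 <1
  x=-13.291: |R|=0.86297 <1
  x=-26.507: |R|=1.00295 >1
  x=-26.129: |R|=1.00076 >1
  x=-26.080: |R|=1.00047 >1
Interval (-26.0000, 0).

(-26.0000,0); λ=-10 ⇒ h* = (26)/10 = 2.6000.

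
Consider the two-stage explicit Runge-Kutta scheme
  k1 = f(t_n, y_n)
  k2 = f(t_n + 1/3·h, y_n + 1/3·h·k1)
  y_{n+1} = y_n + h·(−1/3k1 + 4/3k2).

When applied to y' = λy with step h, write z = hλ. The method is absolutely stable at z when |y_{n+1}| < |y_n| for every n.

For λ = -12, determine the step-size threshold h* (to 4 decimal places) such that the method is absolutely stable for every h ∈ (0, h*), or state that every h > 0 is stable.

(-2.2500,0); λ=-12 ⇒ h* = (9/4)/12 = 0.1875.

Test eqn y'=λy, z=hλ:
  k1=λy_n ⇒ h·k1=z·y_n;  k2=λ(1+1/3z)y_n ⇒ h·k2=z(1+1/3z)y_n
  y_{n+1}/y_n = 1 − 1/3z + 4/3z(1+1/3z) = 1 + z + 4/9z²
  so R(z) = 1 + z + 4/9z².

Solve |R(x)|<1 on ℝ⁻.
x=-0.5: |R|=0.6111
R=1: x+4/9x²=0 ⇒ x=−9/4=-2.2500; min R=1−1/(4·4/9)=0.4375>−1
Confirm numerically:
  x=-1.819: |R|=0.65156 <1
  x=-1.657: |R|=0.56329 <1
  x=-1.255: |R|=0.44501 <1
  x=-1.032: |R|=0.44134 <1
  x=-2.521: |R|=1.30364 >1
  x=-2.442: |R|=1.20838 >1
Interval (-2.2500, 0).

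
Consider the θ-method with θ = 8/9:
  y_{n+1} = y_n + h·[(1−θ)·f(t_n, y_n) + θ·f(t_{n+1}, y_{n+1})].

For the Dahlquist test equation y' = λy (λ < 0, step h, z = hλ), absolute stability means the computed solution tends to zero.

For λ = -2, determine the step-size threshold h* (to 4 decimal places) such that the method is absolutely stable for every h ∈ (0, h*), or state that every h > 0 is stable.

Set f=λy, z=hλ:
  y_{n+1} = y_n + z·[1/9·y_n + 8/9·y_{n+1}] ⇒ (1 − 8/9z)y_{n+1} = (1 + 1/9z)y_n
  ⇒ R(z) = (1 + 1/9z)/(1 − 8/9z).

Solve |R(x)|<1 on ℝ⁻.
x=-0.5: |R|=0.6538
x=-2: |R|=0.2800
x=-10: |R|=0.0112
x=-100: |R|=0.1125
θ=8/9≥1/2 ⇒ |1+1/9x|<|1−8/9x| ∀x<0 ⇒ stable on all of ℝ⁻.

unbounded; (−∞, 0). Any h>0 works for λ=-2.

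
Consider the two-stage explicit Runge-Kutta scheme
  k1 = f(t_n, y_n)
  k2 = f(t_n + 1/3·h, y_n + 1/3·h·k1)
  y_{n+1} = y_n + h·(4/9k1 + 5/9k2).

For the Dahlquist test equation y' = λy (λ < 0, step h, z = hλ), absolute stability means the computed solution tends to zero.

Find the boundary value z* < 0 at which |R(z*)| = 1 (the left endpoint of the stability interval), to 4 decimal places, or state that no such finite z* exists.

Test eqn y'=λy, z=hλ:
  k1=λy_n ⇒ h·k1=z·y_n;  k2=λ(1+1/3z)y_n ⇒ h·k2=z(1+1/3z)y_n
  y_{n+1}/y_n = 1 + 4/9z + 5/9z(1+1/3z) = 1 + z + 5/27z²
  so R(z) = 1 + z + 5/27z².

Need |R(x)|<1, x<0.
x=-0.45: |R|=0.5875
R=1: x+5/27x²=0 ⇒ x=−27/5=-5.4000; min R=1−1/(4·5/27)=-0.3500>−1
Confirm numerically:
  x=-5.301: |R|=0.90282 <1
  x=-4.757: |R|=0.43356 <1
  x=-4.281: |R|=0.11288 <1
  x=-3.515: |R|=0.22700 <1
  x=-5.732: |R|=1.35241 >1
  x=-5.503: |R|=1.10496 >1
So |R|<1 on (-5.4000, 0).

left endpoint -5.4000.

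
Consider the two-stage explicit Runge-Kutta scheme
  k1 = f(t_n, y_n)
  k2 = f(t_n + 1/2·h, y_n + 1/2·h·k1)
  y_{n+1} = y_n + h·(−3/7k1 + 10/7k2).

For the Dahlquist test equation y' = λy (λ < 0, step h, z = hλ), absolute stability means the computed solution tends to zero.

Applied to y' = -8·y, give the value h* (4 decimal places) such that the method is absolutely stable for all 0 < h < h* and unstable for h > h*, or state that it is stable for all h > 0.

(-1.4000,0); λ=-8 ⇒ h* = (7/5)/8 = 0.1750.

With y'=λy (z=hλ):
  k1=λy_n ⇒ h·k1=z·y_n;  k2=λ(1+1/2z)y_n ⇒ h·k2=z(1+1/2z)y_n
  y_{n+1}/y_n = 1 − 3/7z + 10/7z(1+1/2z) = 1 + z + 5/7z²
  Hence R(z) = 1 + z + 5/7z².

Need |R(x)|<1, x<0.
x=-0.48: |R|=0.6846
R=1: x+5/7x²=0 ⇒ x=−7/5=-1.4000; min R=1−1/(4·5/7)=0.6500>−1
Confirm numerically:
  x=-1.374: |R|=0.97448 <1
  x=-1.069: |R|=0.74726 <1
  x=-0.930: |R|=0.68779 <1
  x=-0.609: |R|=0.65592 <1
  x=-1.925: |R|=1.72188 >1
  x=-1.774: |R|=1.47391 >1
  x=-1.472: |R|=1.07570 >1
So |R|<1 on (-1.4000, 0).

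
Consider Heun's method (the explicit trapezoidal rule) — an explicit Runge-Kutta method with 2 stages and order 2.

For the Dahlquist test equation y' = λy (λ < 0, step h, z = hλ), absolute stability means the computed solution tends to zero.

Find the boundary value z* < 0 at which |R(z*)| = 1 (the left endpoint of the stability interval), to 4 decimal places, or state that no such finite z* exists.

Test eqn y'=λy, z=hλ:
  order 2, 2-stage ⇒ R(z)=1+z+z^2/2
  (e.g. R(-1.3)=0.54500, |R|=0.54500)

Boundary: |R(x)|=1, x<0.
x=-1.3: |R|=0.5450
|R(-1.96)|=0.9608 |R(-0.87)|=0.5085 |R(-0.71)|=0.5421
Bisect:
  x_lo=-2.4615 |R|=1.5679  x_hi=-0.2363 |R|=0.7917
  mid=-1.34886 |R|=0.56085 →hi
  mid=-1.90516 |R|=0.90966 →hi
  mid=-2.18331 |R|=1.20011 →lo
  mid=-2.04424 |R|=1.04522 →lo
  mid=-1.97470 |R|=0.97502 →hi
  mid=-2.00947 |R|=1.00951 →lo
  mid=-1.99208 |R|=0.99212 →hi
  ...
  [-2.00010,-1.99996] ⇒ x*=-2.0000
Stable set (-2.0000, 0).

z* = -2.0000.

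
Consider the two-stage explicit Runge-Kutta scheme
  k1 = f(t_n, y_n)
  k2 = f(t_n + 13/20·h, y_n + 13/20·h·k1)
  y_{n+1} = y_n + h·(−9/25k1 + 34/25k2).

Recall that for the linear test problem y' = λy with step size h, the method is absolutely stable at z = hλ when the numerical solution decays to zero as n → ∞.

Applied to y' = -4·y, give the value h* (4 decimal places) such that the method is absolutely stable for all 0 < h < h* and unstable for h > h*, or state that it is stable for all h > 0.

(-1.1312,0); λ=-4 ⇒ h* = (250/221)/4 = 0.2828.

Set f=λy, z=hλ:
  k1=λy_n ⇒ h·k1=z·y_n;  k2=λ(1+13/20z)y_n ⇒ h·k2=z(1+13/20z)y_n
  y_{n+1}/y_n = 1 − 9/25z + 34/25z(1+13/20z) = 1 + z + 221/250z²
  ⇒ R(z) = 1 + z + 221/250z².

Solve |R(x)|<1 on ℝ⁻.
x=-0.95: |R|=0.8478
R=1: x+221/250x²=0 ⇒ x=−250/221=-1.1312; min R=1−1/(4·221/250)=0.7172>−1
Confirm numerically:
  x=-1.013: |R|=0.89413 <1
  x=-1.000: |R|=0.88400 <1
  x=-0.760: |R|=0.75060 <1
  x=-1.532: |R|=1.54277 >1
  x=-1.522: |R|=1.52577 >1
  x=-1.272: |R|=1.15830 >1
So |R|<1 on (-1.1312, 0).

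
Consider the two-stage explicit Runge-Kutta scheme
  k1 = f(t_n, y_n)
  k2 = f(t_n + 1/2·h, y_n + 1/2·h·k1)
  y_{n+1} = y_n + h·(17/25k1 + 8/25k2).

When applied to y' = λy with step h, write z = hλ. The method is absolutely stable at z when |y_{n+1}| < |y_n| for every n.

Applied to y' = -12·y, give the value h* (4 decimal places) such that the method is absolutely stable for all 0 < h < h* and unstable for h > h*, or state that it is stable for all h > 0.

(-6.2500,0); λ=-12 ⇒ h* = (25/4)/12 = 0.5208.

On y'=λy, z=hλ:
  k1=λy_n ⇒ h·k1=z·y_n;  k2=λ(1+1/2z)y_n ⇒ h·k2=z(1+1/2z)y_n
  y_{n+1}/y_n = 1 + 17/25z + 8/25z(1+1/2z) = 1 + z + 4/25z²
  R(z) = 1 + z + 4/25z².

Find x<0 with |R(x)|<1.
x=-0.52: |R|=0.5233
R=1: x+4/25x²=0 ⇒ x=−25/4=-6.2500; min R=1−1/(4·4/25)=-0.5625>−1
Confirm numerically:
  x=-5.441: |R|=0.29572 <1
  x=-3.676: |R|=0.51392 <1
  x=-2.902: |R|=0.55454 <1
  x=-6.573: |R|=1.33969 >1
  x=-6.538: |R|=1.30127 >1
Stable set (-6.2500, 0).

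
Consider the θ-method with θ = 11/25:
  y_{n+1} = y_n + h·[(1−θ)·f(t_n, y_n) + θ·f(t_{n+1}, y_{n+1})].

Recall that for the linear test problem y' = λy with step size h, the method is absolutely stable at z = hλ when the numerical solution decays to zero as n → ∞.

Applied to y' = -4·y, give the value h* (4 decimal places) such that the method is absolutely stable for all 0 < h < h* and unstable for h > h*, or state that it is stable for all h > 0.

(-16.6667,0); λ=-4 ⇒ h* = (50/3)/4 = 4.1667.

Test eqn y'=λy, z=hλ:
  y_{n+1} = y_n + z·[14/25·y_n + 11/25·y_{n+1}] ⇒ (1 − 11/25z)y_{n+1} = (1 + 14/25z)y_n
  R(z) = (1 + 14/25z)/(1 − 11/25z).

Find x<0 with |R(x)|<1.
x=-1.27: |R|=0.1853
R=−1: 1+14/25x = −1+11/25x ⇒ -3/25x=2 ⇒ x=2/(-3/25)=-16.6667
Confirm numerically:
  x=-16.162: |R|=0.99253 <1
  x=-16.045: |R|=0.99074 <1
  x=-10.143: |R|=0.85670 <1
  x=-7.069: |R|=0.71980 <1
  x=-17.130: |R|=1.00651 >1
  x=-17.032: |R|=1.00516 >1
  x=-16.779: |R|=1.00161 >1
Stable set (-16.6667, 0).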